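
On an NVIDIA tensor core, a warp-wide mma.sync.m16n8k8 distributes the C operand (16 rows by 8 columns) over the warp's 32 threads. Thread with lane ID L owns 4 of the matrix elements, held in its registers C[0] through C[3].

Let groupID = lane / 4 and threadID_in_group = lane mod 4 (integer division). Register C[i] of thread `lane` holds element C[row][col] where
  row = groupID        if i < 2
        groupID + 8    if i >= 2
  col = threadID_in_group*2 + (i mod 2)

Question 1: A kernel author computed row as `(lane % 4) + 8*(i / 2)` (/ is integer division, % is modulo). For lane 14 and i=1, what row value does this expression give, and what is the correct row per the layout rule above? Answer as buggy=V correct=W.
buggy=2 correct=3

`(lane % 4) + 8*(i / 2)`[14,1]⇒2
lane 14: gr=3 (14/4), th=2 (14%4)
i=1: r=3+0=3, c=2*2+1=5
row: 2 vs 3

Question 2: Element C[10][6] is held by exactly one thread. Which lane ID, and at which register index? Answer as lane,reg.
r=10⇒gr=2,Rb=1  c=6⇒th=3,odd=0
L=2*4+3=11  i=1*2+0=2

11,2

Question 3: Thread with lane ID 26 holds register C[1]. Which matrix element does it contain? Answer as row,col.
6,5

L=26⇒gr=26>>2=6, th=26&3=2
[1]⇒row 6+0=6  col 2·2+1=5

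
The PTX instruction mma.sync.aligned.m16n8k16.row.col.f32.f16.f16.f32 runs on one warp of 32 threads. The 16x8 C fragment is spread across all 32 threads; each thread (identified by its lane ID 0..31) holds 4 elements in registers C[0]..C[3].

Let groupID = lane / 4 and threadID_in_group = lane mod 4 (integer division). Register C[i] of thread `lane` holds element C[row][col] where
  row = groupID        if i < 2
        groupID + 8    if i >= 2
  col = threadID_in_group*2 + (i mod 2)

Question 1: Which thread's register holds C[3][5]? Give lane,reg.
14,1

r: 3->gid=3,r8=0  c: 5->tid=2,i&1=1
L=3*4+2=14  i=0*2+1=1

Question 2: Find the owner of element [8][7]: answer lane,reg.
r=8⇒gr=0,Rb=1  c=7⇒th=3,odd=1
L=0*4+3=3  i=1*2+1=3

3,3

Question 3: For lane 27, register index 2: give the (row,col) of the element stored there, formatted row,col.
lane 27->27/4=6, 27 mod 4=3
i=2  r:6+8->14  c:2·3+0->6

14,6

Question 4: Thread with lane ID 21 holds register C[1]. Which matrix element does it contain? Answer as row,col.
5,3

21: grp=5,tig=1
[1] (5+0,1*2+1) = (5,3)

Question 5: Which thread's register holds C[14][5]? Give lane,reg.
r:14=>grp=6,rB=1  c:5=>tig=2,lo=1
L=6*4+2=26  i=1*2+1=3

26,3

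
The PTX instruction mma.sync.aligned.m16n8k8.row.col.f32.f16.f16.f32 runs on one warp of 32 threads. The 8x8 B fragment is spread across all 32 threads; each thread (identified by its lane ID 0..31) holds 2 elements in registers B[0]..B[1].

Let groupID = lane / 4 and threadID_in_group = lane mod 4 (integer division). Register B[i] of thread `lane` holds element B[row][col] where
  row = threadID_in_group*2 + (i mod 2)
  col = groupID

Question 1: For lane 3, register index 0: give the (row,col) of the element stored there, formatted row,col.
L=3->g=3>>2=0, t=3&3=3
[0]->row 3·2+0=6  col g=0

6,0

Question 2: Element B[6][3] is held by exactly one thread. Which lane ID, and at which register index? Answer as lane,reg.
15,0

c=3->g=3  r=6->t=3,b0=0
L=3*4+3=15  i=0=0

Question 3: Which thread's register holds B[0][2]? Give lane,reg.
c=2→G=2  r=0→T=0,p=0
L=2*4+0=8  i=0=0

8,0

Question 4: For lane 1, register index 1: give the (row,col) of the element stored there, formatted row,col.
lane 1: G=0 (1/4), T=1 (1%4)
i=1: r=1*2+1=3, c=G=0

3,0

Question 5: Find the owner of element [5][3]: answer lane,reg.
14,1

c=3→G=3  r=5→T=2,p=1
L=3*4+2=14  i=1=1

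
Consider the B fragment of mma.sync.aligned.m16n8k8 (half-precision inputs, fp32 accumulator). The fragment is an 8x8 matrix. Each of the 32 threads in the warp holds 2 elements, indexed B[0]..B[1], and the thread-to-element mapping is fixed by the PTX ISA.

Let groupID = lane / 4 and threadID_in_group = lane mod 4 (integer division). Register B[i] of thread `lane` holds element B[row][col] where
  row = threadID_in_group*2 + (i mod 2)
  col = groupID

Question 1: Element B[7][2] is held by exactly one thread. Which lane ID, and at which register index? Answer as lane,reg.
c=2->g=2  r=7->t=3,b0=1
L=2*4+3=11  i=1=1

11,1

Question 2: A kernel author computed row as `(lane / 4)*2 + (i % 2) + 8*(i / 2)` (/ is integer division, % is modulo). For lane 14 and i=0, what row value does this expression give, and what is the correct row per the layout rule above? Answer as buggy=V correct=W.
buggy=6 correct=4

`(lane / 4)*2 + (i % 2) + 8*(i / 2)`[14,0]⇒6
lane 14: gr=3 (14/4), th=2 (14%4)
i=0: r=2*2+0=4, c=gr=3
row: 6 vs 4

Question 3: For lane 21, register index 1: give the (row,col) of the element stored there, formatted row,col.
lane 21⇒21/4=5, 21 mod 4=1
i=1  r:2·1+1⇒3  c:5

3,5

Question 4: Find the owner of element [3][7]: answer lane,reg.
c=7->g=7  r=3->t=1,b0=1
L=7*4+1=29  i=1=1

29,1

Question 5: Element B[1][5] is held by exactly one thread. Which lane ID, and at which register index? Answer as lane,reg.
20,1

c:5=>grp=5  r:1=>tig=0,lo=1
L=5*4+0=20  i=1=1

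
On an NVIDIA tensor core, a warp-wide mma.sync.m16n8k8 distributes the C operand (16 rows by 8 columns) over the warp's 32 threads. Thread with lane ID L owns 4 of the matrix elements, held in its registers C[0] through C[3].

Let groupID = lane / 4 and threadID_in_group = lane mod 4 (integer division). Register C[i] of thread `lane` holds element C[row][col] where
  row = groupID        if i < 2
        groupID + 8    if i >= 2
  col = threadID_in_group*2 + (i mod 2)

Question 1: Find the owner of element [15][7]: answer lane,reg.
r:15=>grp=7,rB=1  c:7=>tig=3,lo=1
L=7*4+3=31  i=1*2+1=3

31,3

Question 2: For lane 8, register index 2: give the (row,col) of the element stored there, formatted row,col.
10,0

L=8→G=8>>2=2, T=8&3=0
[2]→row 2+8=10  col 0·2+0=0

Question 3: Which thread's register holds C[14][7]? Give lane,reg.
r: 14->gid=6,r8=1  c: 7->tid=3,i&1=1
L=6*4+3=27  i=1*2+1=3

27,3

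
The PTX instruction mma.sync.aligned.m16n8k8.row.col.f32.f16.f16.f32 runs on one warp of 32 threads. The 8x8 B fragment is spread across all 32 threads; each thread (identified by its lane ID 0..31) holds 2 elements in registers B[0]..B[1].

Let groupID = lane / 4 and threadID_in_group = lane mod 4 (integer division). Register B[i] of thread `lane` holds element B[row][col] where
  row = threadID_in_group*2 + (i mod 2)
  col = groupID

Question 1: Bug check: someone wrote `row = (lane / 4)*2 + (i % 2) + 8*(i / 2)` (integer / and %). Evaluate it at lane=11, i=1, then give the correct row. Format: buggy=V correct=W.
`(lane / 4)*2 + (i % 2) + 8*(i / 2)`[11,1]->5
L=11->g=11>>2=2, t=11&3=3
[1]->row 3·2+1=7  col g=2
row: 5 vs 7

buggy=5 correct=7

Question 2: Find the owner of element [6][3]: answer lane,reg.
c:3=>grp=3  r:6=>tig=3,lo=0
L=3*4+3=15  i=0=0

15,0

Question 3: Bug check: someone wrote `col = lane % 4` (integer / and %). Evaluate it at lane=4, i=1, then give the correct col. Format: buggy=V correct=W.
buggy=0 correct=1

`lane % 4`[4,1]->0
L=4->gid=4>>2=1, tid=4&3=0
[1]->row 0·2+1=1  col gid=1
col: 0 vs 1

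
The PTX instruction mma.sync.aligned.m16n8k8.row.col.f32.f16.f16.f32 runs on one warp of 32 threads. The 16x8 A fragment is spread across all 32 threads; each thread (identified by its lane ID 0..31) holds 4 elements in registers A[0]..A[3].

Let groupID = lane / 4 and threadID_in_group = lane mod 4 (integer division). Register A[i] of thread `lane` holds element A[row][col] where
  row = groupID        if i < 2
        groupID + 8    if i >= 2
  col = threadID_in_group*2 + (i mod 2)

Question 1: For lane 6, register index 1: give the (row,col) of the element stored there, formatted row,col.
1,5

lane 6: G=1 (6/4), T=2 (6%4)
i=1: r=1+0=1, c=2*2+1=5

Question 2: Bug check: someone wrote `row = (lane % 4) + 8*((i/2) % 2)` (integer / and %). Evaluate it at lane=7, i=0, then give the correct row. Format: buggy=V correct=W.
`(lane % 4) + 8*((i/2) % 2)`[7,0]->3
L=7->g=7>>2=1, t=7&3=3
[0]->row 1+0=1  col 3·2+0=6
row: 3 vs 1

buggy=3 correct=1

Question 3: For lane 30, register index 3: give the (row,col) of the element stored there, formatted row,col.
lane 30->30/4=7, 30 mod 4=2
i=3  r:7+8->15  c:2·2+1->5

15,5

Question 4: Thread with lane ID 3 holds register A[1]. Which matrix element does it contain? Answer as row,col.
0,7

3: grp=0,tig=3
[1] (0+0,3*2+1) = (0,7)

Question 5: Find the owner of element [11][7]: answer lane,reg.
15,3

r: 11->gid=3,r8=1  c: 7->tid=3,i&1=1
L=3*4+3=15  i=1*2+1=3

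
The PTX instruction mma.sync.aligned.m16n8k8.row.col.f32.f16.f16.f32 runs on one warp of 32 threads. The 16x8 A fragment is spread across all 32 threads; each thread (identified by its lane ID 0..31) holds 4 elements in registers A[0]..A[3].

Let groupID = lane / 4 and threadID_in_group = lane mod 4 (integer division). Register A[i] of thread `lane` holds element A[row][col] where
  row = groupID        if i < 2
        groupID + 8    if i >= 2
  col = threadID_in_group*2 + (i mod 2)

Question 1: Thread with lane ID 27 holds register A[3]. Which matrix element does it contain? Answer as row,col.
14,7

L=27->gid=27>>2=6, tid=27&3=3
[3]->row 6+8=14  col 3·2+1=7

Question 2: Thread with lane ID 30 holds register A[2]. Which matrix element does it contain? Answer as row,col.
30: grp=7,tig=2
[2] (7+8,2*2+0) = (15,4)

15,4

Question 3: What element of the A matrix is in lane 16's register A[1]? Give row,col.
16: G=4,T=0
[1] (4+0,0*2+1) = (4,1)

4,1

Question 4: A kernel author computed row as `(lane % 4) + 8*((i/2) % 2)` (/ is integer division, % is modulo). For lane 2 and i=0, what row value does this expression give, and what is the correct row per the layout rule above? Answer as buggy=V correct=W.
buggy=2 correct=0

`(lane % 4) + 8*((i/2) % 2)`[2,0]=>2
L=2=>grp=2>>2=0, tig=2&3=2
[0]=>row 0+0=0  col 2·2+0=4
row: 2 vs 0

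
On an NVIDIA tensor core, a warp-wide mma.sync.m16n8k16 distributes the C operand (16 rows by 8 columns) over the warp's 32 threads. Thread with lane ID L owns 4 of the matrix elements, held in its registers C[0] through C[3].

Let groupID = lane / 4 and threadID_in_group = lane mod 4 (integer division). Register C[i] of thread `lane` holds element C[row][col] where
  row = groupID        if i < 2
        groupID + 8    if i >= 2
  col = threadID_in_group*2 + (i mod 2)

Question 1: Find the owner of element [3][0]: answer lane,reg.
12,0

r=3->g=3,rb=0  c=0->t=0,b0=0
L=3*4+0=12  i=0*2+0=0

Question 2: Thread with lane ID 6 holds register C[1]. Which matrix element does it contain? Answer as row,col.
1,5

lane 6: grp=1 (6/4), tig=2 (6%4)
i=1: r=1+0=1, c=2*2+1=5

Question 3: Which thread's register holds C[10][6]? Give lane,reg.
11,2

r=10→G=2,rhi=1  c=6→T=3,p=0
L=2*4+3=11  i=1*2+0=2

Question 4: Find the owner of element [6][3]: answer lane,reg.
r: 6->gid=6,r8=0  c: 3->tid=1,i&1=1
L=6*4+1=25  i=0*2+1=1

25,1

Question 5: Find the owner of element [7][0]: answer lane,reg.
r=7->g=7,rb=0  c=0->t=0,b0=0
L=7*4+0=28  i=0*2+0=0

28,0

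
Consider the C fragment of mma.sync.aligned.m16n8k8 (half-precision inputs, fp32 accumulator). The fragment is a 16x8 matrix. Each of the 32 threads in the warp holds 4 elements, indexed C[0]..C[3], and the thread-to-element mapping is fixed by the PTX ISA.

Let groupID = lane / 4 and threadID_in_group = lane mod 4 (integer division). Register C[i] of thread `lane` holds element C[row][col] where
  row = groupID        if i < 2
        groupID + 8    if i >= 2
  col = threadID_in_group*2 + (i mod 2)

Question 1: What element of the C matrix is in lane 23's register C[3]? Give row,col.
lane 23⇒23/4=5, 23 mod 4=3
i=3  r:5+8⇒13  c:2·3+1⇒7

13,7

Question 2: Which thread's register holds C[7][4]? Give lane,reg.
r: 7->gid=7,r8=0  c: 4->tid=2,i&1=0
L=7*4+2=30  i=0*2+0=0

30,0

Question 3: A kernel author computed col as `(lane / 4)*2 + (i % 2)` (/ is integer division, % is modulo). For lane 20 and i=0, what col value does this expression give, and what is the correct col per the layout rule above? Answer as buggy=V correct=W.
buggy=10 correct=0

`(lane / 4)*2 + (i % 2)`[20,0]→10
L=20→G=20>>2=5, T=20&3=0
[0]→row 5+0=5  col 0·2+0=0
col: 10 vs 0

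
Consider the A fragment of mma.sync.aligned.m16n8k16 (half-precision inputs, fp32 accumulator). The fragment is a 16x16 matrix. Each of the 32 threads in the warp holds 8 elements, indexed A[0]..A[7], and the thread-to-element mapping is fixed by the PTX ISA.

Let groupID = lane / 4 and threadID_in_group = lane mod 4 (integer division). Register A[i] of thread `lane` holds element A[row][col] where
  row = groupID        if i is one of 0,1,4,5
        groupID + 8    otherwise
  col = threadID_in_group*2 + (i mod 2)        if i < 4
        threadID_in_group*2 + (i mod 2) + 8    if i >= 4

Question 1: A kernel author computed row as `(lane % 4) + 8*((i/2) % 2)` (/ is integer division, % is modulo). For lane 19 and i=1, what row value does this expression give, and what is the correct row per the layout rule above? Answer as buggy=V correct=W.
buggy=3 correct=4

`(lane % 4) + 8*((i/2) % 2)`[19,1]=>3
lane 19: grp=4 (19/4), tig=3 (19%4)
i=1: r=4+0=4, c=3*2+1+0=7
row: 3 vs 4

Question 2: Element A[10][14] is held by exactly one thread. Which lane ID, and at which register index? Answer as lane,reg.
11,6

r=10->g=2,rb=1  c=14->cb=1,t=3,b0=0
L=2*4+3=11  i=1*4+1*2+0=6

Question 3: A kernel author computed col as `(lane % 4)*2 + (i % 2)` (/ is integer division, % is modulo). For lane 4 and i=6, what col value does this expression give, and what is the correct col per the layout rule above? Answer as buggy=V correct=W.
`(lane % 4)*2 + (i % 2)`[4,6]->0
L=4->g=4>>2=1, t=4&3=0
[6]->row 1+8=9  col 0·2+0+8=8
col: 0 vs 8

buggy=0 correct=8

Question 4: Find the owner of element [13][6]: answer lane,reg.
r=13⇒gr=5,Rb=1  c=6⇒Cb=0,th=3,odd=0
L=5*4+3=23  i=0*4+1*2+0=2

23,2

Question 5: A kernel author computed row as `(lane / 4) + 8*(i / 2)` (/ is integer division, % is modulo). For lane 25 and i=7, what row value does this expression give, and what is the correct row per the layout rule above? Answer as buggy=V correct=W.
buggy=30 correct=14

`(lane / 4) + 8*(i / 2)`[25,7]=>30
lane 25=>25/4=6, 25 mod 4=1
i=7  r:6+8=>14  c:2·1+1+8=>11
row: 30 vs 14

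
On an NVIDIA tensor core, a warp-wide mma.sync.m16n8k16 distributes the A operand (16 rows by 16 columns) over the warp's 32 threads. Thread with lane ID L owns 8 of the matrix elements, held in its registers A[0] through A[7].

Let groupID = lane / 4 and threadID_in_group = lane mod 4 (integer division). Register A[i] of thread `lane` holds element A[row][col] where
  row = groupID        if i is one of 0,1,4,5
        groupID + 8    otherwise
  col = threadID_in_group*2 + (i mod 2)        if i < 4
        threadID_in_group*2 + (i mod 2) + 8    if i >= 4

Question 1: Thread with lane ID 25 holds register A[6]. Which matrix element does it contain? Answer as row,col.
25: gid=6,tid=1
[6] (6+8,1*2+0+8) = (14,10)

14,10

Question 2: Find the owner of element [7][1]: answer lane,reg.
r=7→G=7,rhi=0  c=1→chi=0,T=0,p=1
L=7*4+0=28  i=0*4+0*2+1=1

28,1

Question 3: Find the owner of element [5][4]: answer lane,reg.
22,0

r=5→G=5,rhi=0  c=4→chi=0,T=2,p=0
L=5*4+2=22  i=0*4+0*2+0=0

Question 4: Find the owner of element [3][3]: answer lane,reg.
13,1

r: 3->gid=3,r8=0  c: 3->c8=0,tid=1,i&1=1
L=3*4+1=13  i=0*4+0*2+1=1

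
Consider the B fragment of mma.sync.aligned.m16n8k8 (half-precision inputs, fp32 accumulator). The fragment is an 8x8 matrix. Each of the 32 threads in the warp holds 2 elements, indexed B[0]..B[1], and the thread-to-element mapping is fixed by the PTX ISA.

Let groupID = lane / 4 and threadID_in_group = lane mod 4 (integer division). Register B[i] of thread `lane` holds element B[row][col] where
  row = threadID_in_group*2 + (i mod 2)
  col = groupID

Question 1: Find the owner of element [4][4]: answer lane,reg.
c=4⇒gr=4  r=4⇒th=2,odd=0
L=4*4+2=18  i=0=0

18,0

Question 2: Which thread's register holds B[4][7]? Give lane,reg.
c: 7->gid=7  r: 4->tid=2,i&1=0
L=7*4+2=30  i=0=0

30,0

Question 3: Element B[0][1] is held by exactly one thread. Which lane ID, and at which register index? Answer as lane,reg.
4,0

c=1→G=1  r=0→T=0,p=0
L=1*4+0=4  i=0=0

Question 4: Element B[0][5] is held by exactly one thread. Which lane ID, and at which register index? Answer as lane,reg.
c=5→G=5  r=0→T=0,p=0
L=5*4+0=20  i=0=0

20,0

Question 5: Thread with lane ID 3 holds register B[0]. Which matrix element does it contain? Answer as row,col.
6,0

lane 3→3/4=0, 3 mod 4=3
i=0  r:2·3+0→6  c:0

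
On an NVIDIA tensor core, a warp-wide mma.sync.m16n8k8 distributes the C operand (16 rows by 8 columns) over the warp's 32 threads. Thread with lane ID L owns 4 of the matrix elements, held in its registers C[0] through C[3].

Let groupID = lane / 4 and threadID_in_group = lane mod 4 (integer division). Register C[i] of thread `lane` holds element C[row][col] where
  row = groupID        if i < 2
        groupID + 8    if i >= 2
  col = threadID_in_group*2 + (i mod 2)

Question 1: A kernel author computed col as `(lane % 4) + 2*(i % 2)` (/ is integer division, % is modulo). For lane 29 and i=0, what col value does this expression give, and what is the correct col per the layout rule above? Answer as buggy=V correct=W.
buggy=1 correct=2

`(lane % 4) + 2*(i % 2)`[29,0]=>1
29: grp=7,tig=1
[0] (7+0,1*2+0) = (7,2)
col: 1 vs 2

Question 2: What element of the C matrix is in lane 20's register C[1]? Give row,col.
lane 20⇒20/4=5, 20 mod 4=0
i=1  r:5+0⇒5  c:2·0+1⇒1

5,1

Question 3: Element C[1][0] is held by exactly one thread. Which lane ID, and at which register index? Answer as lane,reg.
r=1⇒gr=1,Rb=0  c=0⇒th=0,odd=0
L=1*4+0=4  i=0*2+0=0

4,0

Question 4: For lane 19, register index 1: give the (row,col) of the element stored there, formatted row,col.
19: grp=4,tig=3
[1] (4+0,3*2+1) = (4,7)

4,7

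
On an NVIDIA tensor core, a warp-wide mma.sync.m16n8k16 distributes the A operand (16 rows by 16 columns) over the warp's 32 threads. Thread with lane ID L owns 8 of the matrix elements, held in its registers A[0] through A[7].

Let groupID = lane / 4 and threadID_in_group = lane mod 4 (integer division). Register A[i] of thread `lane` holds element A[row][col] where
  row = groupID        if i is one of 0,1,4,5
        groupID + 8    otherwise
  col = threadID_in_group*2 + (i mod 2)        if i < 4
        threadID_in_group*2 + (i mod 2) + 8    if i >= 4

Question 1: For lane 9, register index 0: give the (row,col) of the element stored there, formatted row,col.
9: g=2,t=1
[0] (2+0,1*2+0+0) = (2,2)

2,2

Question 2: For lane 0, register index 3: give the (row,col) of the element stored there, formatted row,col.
8,1

lane 0: g=0 (0/4), t=0 (0%4)
i=3: r=0+8=8, c=0*2+1+0=1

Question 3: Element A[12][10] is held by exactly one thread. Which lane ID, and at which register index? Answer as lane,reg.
17,6

r=12->g=4,rb=1  c=10->cb=1,t=1,b0=0
L=4*4+1=17  i=1*4+1*2+0=6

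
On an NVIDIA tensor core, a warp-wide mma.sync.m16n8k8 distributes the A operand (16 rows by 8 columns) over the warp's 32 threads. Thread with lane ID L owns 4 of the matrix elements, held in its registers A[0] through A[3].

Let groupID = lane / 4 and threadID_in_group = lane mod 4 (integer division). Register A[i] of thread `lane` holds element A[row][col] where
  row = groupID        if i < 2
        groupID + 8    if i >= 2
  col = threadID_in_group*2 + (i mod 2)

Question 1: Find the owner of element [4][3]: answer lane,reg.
17,1

r: 4->gid=4,r8=0  c: 3->tid=1,i&1=1
L=4*4+1=17  i=0*2+1=1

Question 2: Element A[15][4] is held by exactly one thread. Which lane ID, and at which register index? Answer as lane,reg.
30,2

r=15→G=7,rhi=1  c=4→T=2,p=0
L=7*4+2=30  i=1*2+0=2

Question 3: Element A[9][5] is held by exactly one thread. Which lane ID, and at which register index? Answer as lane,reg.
r=9→G=1,rhi=1  c=5→T=2,p=1
L=1*4+2=6  i=1*2+1=3

6,3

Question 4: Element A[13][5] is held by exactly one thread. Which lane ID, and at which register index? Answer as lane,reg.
22,3

r: 13->gid=5,r8=1  c: 5->tid=2,i&1=1
L=5*4+2=22  i=1*2+1=3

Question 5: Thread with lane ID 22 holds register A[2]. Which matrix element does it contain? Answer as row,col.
13,4

L=22→G=22>>2=5, T=22&3=2
[2]→row 5+8=13  col 2·2+0=4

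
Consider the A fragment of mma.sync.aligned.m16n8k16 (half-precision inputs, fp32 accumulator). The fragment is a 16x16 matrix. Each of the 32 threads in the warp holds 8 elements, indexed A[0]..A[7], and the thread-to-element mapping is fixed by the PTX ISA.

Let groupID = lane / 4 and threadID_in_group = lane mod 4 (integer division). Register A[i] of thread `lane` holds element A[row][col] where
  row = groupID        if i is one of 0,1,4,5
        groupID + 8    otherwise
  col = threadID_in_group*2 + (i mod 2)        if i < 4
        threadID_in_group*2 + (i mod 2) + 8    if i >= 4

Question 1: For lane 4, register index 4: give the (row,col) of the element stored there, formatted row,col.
4: gr=1,th=0
[4] (1+0,0*2+0+8) = (1,8)

1,8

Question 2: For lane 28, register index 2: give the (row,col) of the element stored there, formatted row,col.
15,0

lane 28→28/4=7, 28 mod 4=0
i=2  r:7+8→15  c:2·0+0+0→0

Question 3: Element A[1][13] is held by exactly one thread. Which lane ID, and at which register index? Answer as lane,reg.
6,5

r=1⇒gr=1,Rb=0  c=13⇒Cb=1,th=2,odd=1
L=1*4+2=6  i=1*4+0*2+1=5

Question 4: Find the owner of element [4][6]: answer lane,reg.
r=4→G=4,rhi=0  c=6→chi=0,T=3,p=0
L=4*4+3=19  i=0*4+0*2+0=0

19,0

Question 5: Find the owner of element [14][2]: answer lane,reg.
r=14->g=6,rb=1  c=2->cb=0,t=1,b0=0
L=6*4+1=25  i=0*4+1*2+0=2

25,2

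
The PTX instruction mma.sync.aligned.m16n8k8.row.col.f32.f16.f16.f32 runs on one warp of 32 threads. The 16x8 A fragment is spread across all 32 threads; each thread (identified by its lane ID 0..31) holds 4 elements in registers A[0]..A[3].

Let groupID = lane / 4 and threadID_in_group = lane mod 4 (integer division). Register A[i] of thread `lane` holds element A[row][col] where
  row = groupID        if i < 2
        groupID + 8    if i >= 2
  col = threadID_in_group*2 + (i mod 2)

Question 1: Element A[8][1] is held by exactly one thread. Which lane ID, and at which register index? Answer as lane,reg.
r=8→G=0,rhi=1  c=1→T=0,p=1
L=0*4+0=0  i=1*2+1=3

0,3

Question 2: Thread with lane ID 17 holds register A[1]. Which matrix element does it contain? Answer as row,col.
4,3

L=17→G=17>>2=4, T=17&3=1
[1]→row 4+0=4  col 1·2+1=3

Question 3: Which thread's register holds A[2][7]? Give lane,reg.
r=2⇒gr=2,Rb=0  c=7⇒th=3,odd=1
L=2*4+3=11  i=0*2+1=1

11,1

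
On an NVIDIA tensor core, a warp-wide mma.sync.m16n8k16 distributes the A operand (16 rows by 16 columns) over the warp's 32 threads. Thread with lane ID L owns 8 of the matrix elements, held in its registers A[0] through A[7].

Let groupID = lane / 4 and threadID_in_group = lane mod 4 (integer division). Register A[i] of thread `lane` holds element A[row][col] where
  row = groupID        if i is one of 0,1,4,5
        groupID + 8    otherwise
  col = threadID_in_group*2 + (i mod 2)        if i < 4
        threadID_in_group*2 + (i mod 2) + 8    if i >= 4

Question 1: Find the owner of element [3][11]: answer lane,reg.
13,5

r=3⇒gr=3,Rb=0  c=11⇒Cb=1,th=1,odd=1
L=3*4+1=13  i=1*4+0*2+1=5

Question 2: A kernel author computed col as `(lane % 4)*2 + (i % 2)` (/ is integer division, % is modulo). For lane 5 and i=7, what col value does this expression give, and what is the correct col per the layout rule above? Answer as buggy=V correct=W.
buggy=3 correct=11

`(lane % 4)*2 + (i % 2)`[5,7]⇒3
lane 5: gr=1 (5/4), th=1 (5%4)
i=7: r=1+8=9, c=1*2+1+8=11
col: 3 vs 11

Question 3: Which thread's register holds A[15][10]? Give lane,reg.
29,6

r=15⇒gr=7,Rb=1  c=10⇒Cb=1,th=1,odd=0
L=7*4+1=29  i=1*4+1*2+0=6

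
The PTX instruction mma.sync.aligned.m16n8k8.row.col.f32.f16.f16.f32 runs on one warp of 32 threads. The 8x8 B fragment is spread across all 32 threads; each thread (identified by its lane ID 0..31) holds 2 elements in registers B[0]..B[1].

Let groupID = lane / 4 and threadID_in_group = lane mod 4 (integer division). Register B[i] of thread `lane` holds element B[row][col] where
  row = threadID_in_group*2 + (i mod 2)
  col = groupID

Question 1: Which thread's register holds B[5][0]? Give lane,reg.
c=0->g=0  r=5->t=2,b0=1
L=0*4+2=2  i=1=1

2,1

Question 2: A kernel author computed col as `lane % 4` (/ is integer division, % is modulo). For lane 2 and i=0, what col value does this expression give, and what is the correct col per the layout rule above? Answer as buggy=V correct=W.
`lane % 4`[2,0]=>2
2: grp=0,tig=2
[0] (2*2+0,0) = (4,0)
col: 2 vs 0

buggy=2 correct=0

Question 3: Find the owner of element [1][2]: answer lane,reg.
8,1

c: 2->gid=2  r: 1->tid=0,i&1=1
L=2*4+0=8  i=1=1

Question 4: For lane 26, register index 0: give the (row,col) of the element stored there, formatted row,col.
4,6

lane 26⇒26/4=6, 26 mod 4=2
i=0  r:2·2+0⇒4  c:6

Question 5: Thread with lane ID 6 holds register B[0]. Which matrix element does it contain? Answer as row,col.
4,1

lane 6: g=1 (6/4), t=2 (6%4)
i=0: r=2*2+0=4, c=g=1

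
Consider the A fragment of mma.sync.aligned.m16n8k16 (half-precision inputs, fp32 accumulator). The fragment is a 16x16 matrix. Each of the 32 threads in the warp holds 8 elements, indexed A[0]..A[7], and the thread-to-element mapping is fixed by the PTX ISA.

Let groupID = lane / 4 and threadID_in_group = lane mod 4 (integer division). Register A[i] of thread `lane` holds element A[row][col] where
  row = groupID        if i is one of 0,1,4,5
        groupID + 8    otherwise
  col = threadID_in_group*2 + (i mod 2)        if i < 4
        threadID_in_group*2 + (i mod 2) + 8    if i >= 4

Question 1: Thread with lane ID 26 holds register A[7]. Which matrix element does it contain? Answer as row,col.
lane 26: gr=6 (26/4), th=2 (26%4)
i=7: r=6+8=14, c=2*2+1+8=13

14,13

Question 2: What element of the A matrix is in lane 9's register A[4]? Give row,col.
L=9⇒gr=9>>2=2, th=9&3=1
[4]⇒row 2+0=2  col 1·2+0+8=10

2,10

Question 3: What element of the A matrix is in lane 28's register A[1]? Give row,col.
28: grp=7,tig=0
[1] (7+0,0*2+1+0) = (7,1)

7,1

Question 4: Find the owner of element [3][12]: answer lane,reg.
r=3->g=3,rb=0  c=12->cb=1,t=2,b0=0
L=3*4+2=14  i=1*4+0*2+0=4

14,4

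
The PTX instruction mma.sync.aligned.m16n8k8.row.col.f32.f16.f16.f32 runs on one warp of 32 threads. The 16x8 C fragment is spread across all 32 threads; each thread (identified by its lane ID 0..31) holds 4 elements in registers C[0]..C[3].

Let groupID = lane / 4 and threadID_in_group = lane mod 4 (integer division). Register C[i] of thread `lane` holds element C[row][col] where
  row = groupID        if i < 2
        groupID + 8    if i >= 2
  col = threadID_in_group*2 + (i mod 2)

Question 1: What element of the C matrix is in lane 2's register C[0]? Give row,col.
0,4

2: G=0,T=2
[0] (0+0,2*2+0) = (0,4)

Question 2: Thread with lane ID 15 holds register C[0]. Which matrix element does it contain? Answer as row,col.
lane 15: g=3 (15/4), t=3 (15%4)
i=0: r=3+0=3, c=3*2+0=6

3,6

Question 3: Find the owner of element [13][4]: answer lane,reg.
r=13->g=5,rb=1  c=4->t=2,b0=0
L=5*4+2=22  i=1*2+0=2

22,2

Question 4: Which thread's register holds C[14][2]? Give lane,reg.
r:14=>grp=6,rB=1  c:2=>tig=1,lo=0
L=6*4+1=25  i=1*2+0=2

25,2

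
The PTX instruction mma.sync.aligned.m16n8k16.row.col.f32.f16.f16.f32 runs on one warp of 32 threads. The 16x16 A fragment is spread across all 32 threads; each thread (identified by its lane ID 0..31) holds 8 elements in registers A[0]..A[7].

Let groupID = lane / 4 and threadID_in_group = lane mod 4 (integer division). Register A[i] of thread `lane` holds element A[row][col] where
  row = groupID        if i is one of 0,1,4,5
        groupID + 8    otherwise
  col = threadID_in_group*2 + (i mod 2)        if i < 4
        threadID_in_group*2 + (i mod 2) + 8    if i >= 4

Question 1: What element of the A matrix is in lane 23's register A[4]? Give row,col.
5,14

23: gr=5,th=3
[4] (5+0,3*2+0+8) = (5,14)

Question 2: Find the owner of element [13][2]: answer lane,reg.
r=13→G=5,rhi=1  c=2→chi=0,T=1,p=0
L=5*4+1=21  i=0*4+1*2+0=2

21,2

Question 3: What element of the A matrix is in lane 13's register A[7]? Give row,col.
11,11

L=13=>grp=13>>2=3, tig=13&3=1
[7]=>row 3+8=11  col 1·2+1+8=11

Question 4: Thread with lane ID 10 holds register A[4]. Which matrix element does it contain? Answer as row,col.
L=10->g=10>>2=2, t=10&3=2
[4]->row 2+0=2  col 2·2+0+8=12

2,12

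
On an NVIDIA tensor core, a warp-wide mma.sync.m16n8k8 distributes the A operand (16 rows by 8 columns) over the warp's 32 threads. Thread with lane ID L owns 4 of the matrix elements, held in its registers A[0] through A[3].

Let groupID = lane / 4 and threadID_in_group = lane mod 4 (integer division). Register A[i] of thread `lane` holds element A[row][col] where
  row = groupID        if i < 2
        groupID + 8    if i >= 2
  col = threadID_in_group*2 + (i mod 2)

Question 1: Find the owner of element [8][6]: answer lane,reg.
r=8->g=0,rb=1  c=6->t=3,b0=0
L=0*4+3=3  i=1*2+0=2

3,2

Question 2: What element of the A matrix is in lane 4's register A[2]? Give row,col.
9,0

lane 4: grp=1 (4/4), tig=0 (4%4)
i=2: r=1+8=9, c=0*2+0=0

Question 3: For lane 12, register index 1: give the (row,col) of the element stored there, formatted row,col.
3,1

L=12->g=12>>2=3, t=12&3=0
[1]->row 3+0=3  col 0·2+1=1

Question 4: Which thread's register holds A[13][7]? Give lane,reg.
23,3

r=13→G=5,rhi=1  c=7→T=3,p=1
L=5*4+3=23  i=1*2+1=3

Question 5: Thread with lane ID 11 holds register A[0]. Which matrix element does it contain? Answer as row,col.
lane 11⇒11/4=2, 11 mod 4=3
i=0  r:2+0⇒2  c:2·3+0⇒6

2,6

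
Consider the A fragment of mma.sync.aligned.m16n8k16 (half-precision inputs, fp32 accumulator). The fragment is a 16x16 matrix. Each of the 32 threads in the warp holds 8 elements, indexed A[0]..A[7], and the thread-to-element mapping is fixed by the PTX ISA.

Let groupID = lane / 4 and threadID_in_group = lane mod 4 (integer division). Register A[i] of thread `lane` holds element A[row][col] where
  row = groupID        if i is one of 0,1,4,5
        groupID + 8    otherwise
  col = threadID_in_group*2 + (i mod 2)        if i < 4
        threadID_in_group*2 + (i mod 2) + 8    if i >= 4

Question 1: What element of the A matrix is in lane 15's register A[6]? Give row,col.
11,14

lane 15: G=3 (15/4), T=3 (15%4)
i=6: r=3+8=11, c=3*2+0+8=14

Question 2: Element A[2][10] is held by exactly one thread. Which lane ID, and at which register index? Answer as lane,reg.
9,4

r:2=>grp=2,rB=0  c:10=>cB=1,tig=1,lo=0
L=2*4+1=9  i=1*4+0*2+0=4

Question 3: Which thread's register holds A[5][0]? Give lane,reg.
r:5=>grp=5,rB=0  c:0=>cB=0,tig=0,lo=0
L=5*4+0=20  i=0*4+0*2+0=0

20,0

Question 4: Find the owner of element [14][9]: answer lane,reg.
r=14⇒gr=6,Rb=1  c=9⇒Cb=1,th=0,odd=1
L=6*4+0=24  i=1*4+1*2+1=7

24,7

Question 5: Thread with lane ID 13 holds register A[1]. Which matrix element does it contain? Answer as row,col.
3,3

lane 13: G=3 (13/4), T=1 (13%4)
i=1: r=3+0=3, c=1*2+1+0=3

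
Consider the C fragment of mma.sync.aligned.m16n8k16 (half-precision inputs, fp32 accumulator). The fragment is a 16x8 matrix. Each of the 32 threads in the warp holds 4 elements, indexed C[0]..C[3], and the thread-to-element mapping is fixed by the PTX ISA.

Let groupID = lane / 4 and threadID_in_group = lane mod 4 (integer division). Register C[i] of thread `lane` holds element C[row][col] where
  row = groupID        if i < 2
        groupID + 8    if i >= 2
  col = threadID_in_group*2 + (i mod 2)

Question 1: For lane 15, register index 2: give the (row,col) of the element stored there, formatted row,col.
11,6

L=15⇒gr=15>>2=3, th=15&3=3
[2]⇒row 3+8=11  col 3·2+0=6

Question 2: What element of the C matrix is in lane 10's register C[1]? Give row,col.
L=10=>grp=10>>2=2, tig=10&3=2
[1]=>row 2+0=2  col 2·2+1=5

2,5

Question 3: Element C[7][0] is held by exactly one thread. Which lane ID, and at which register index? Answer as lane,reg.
28,0

r=7->g=7,rb=0  c=0->t=0,b0=0
L=7*4+0=28  i=0*2+0=0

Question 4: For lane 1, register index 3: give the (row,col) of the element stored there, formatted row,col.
lane 1->1/4=0, 1 mod 4=1
i=3  r:0+8->8  c:2·1+1->3

8,3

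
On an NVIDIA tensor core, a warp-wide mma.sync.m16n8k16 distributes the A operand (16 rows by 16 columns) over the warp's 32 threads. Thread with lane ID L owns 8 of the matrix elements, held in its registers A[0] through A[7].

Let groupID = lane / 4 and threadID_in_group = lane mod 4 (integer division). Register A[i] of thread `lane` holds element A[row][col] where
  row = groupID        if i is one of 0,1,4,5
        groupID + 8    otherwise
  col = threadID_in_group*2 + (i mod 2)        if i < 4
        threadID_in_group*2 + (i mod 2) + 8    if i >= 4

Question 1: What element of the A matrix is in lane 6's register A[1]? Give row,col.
L=6->g=6>>2=1, t=6&3=2
[1]->row 1+0=1  col 2·2+1+0=5

1,5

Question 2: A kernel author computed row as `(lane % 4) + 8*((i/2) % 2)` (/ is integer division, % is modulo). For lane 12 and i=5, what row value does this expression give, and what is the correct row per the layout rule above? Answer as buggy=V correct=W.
buggy=0 correct=3

`(lane % 4) + 8*((i/2) % 2)`[12,5]⇒0
L=12⇒gr=12>>2=3, th=12&3=0
[5]⇒row 3+0=3  col 0·2+1+8=9
row: 0 vs 3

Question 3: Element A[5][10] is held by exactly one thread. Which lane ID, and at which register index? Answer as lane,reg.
r=5⇒gr=5,Rb=0  c=10⇒Cb=1,th=1,odd=0
L=5*4+1=21  i=1*4+0*2+0=4

21,4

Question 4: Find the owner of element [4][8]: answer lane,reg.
16,4

r=4→G=4,rhi=0  c=8→chi=1,T=0,p=0
L=4*4+0=16  i=1*4+0*2+0=4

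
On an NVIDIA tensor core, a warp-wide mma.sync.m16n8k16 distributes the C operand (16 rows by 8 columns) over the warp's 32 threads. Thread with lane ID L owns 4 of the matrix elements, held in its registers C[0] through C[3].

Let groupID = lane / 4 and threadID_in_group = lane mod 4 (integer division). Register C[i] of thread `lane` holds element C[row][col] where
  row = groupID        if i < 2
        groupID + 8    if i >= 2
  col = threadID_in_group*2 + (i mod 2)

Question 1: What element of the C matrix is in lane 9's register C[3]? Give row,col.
9: g=2,t=1
[3] (2+8,1*2+1) = (10,3)

10,3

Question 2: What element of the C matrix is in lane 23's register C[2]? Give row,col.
lane 23=>23/4=5, 23 mod 4=3
i=2  r:5+8=>13  c:2·3+0=>6

13,6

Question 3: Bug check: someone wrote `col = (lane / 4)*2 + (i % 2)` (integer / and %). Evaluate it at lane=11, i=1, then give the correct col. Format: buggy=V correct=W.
`(lane / 4)*2 + (i % 2)`[11,1]->5
11: gid=2,tid=3
[1] (2+0,3*2+1) = (2,7)
col: 5 vs 7

buggy=5 correct=7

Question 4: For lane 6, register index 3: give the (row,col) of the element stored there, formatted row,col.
lane 6->6/4=1, 6 mod 4=2
i=3  r:1+8->9  c:2·2+1->5

9,5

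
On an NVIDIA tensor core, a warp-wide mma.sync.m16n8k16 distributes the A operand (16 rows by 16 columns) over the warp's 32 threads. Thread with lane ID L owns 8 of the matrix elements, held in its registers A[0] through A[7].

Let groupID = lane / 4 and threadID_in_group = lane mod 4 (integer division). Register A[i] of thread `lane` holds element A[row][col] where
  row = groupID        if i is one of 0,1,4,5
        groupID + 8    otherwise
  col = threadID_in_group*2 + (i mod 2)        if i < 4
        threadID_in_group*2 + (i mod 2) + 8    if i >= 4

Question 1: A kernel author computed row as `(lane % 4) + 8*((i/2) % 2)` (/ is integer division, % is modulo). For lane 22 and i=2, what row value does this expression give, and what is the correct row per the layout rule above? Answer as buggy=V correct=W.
buggy=10 correct=13

`(lane % 4) + 8*((i/2) % 2)`[22,2]→10
22: G=5,T=2
[2] (5+8,2*2+0+0) = (13,4)
row: 10 vs 13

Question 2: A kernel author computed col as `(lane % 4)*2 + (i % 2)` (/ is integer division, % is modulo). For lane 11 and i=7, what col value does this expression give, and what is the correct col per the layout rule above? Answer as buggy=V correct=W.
buggy=7 correct=15

`(lane % 4)*2 + (i % 2)`[11,7]→7
L=11→G=11>>2=2, T=11&3=3
[7]→row 2+8=10  col 3·2+1+8=15
col: 7 vs 15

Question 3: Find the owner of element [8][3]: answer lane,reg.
r=8->g=0,rb=1  c=3->cb=0,t=1,b0=1
L=0*4+1=1  i=0*4+1*2+1=3

1,3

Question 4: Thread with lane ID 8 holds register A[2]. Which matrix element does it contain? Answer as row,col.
10,0

8: gr=2,th=0
[2] (2+8,0*2+0+0) = (10,0)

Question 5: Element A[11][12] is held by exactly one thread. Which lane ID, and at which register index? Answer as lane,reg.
14,6

r:11=>grp=3,rB=1  c:12=>cB=1,tig=2,lo=0
L=3*4+2=14  i=1*4+1*2+0=6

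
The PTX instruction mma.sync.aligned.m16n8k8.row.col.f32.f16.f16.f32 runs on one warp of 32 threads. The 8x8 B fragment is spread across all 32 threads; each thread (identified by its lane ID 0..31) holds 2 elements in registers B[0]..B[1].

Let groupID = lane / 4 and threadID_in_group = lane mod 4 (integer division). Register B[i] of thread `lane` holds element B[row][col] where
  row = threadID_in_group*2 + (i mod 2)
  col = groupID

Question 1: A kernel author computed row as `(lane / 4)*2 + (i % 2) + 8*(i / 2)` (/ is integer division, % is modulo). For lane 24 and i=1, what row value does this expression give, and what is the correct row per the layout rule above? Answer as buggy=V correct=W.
`(lane / 4)*2 + (i % 2) + 8*(i / 2)`[24,1]=>13
24: grp=6,tig=0
[1] (0*2+1,6) = (1,6)
row: 13 vs 1

buggy=13 correct=1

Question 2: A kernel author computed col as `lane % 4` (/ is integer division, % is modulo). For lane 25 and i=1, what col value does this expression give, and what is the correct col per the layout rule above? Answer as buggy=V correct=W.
`lane % 4`[25,1]→1
L=25→G=25>>2=6, T=25&3=1
[1]→row 1·2+1=3  col G=6
col: 1 vs 6

buggy=1 correct=6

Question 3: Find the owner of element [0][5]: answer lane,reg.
20,0

c:5=>grp=5  r:0=>tig=0,lo=0
L=5*4+0=20  i=0=0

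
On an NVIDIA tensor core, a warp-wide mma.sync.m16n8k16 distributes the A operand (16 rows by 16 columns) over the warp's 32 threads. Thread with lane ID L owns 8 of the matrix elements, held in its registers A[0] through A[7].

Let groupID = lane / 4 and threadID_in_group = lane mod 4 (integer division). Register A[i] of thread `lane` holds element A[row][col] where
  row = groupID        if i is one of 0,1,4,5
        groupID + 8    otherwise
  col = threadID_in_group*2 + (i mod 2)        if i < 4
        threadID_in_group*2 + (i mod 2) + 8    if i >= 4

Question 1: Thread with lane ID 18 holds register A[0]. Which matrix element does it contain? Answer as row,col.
4,4

L=18=>grp=18>>2=4, tig=18&3=2
[0]=>row 4+0=4  col 2·2+0+0=4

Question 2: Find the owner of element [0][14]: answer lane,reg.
r=0⇒gr=0,Rb=0  c=14⇒Cb=1,th=3,odd=0
L=0*4+3=3  i=1*4+0*2+0=4

3,4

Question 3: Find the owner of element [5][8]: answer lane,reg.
20,4

r: 5->gid=5,r8=0  c: 8->c8=1,tid=0,i&1=0
L=5*4+0=20  i=1*4+0*2+0=4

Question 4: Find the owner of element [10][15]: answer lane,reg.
11,7

r=10→G=2,rhi=1  c=15→chi=1,T=3,p=1
L=2*4+3=11  i=1*4+1*2+1=7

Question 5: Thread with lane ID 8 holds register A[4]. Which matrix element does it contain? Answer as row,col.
2,8

L=8->gid=8>>2=2, tid=8&3=0
[4]->row 2+0=2  col 0·2+0+8=8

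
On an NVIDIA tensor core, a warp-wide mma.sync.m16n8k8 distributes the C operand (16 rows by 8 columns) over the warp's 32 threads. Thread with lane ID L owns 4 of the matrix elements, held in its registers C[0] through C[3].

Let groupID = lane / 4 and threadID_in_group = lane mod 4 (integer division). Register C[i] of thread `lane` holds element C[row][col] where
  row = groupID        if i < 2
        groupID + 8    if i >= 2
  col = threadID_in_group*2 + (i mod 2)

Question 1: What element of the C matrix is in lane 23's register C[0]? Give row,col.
L=23->gid=23>>2=5, tid=23&3=3
[0]->row 5+0=5  col 3·2+0=6

5,6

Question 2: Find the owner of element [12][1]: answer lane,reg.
r=12⇒gr=4,Rb=1  c=1⇒th=0,odd=1
L=4*4+0=16  i=1*2+1=3

16,3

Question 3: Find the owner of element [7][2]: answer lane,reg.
29,0

r: 7->gid=7,r8=0  c: 2->tid=1,i&1=0
L=7*4+1=29  i=0*2+0=0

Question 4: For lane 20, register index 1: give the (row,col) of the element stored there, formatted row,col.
5,1

L=20=>grp=20>>2=5, tig=20&3=0
[1]=>row 5+0=5  col 0·2+1=1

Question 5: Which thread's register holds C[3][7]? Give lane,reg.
15,1

r=3⇒gr=3,Rb=0  c=7⇒th=3,odd=1
L=3*4+3=15  i=0*2+1=1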